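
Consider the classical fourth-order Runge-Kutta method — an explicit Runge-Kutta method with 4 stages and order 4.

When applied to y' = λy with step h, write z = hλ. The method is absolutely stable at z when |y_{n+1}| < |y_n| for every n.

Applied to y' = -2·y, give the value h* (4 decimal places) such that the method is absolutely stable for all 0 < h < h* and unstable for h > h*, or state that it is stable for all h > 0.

(-2.7853,0); λ=-2 ⇒ h* = 1.3926.

Set f=λy, z=hλ:
  order 4, 4-stage ⇒ R(z)=1+z+z^2/2+z^3/6+z^4/24
  (e.g. R(-1.67)=0.27229, |R|=0.27229)

Boundary: |R(x)|=1, x<0.
x=-1.67: |R|=0.2723
|R(-2.71)|=0.8923 |R(-2.49)|=0.6387 |R(-2.2)|=0.4214
Bisect:
  x_lo=-3.5567 |R|=2.9371  x_hi=-0.1097 |R|=0.8961
  mid=-1.83320 |R|=0.29090 →hi
  mid=-2.69493 |R|=0.87209 →hi
  mid=-3.12579 |R|=1.64704 →lo
  mid=-2.91036 |R|=1.20553 →lo
  mid=-2.80265 |R|=1.02648 →lo
  mid=-2.74879 |R|=0.94634 →hi
  mid=-2.77572 |R|=0.98566 →hi
  mid=-2.78918 |R|=1.00588 →lo
  ...
  [-2.78540,-2.78518] ⇒ x*=-2.7853
Interval (-2.7853, 0).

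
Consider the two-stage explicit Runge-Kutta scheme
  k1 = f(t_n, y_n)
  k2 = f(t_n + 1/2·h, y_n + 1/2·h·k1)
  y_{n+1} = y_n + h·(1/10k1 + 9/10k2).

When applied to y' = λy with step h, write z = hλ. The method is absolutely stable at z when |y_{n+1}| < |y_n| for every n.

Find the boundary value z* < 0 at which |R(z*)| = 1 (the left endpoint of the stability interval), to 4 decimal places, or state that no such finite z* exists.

z* = -2.2222.

With y'=λy (z=hλ):
  k1=λy_n ⇒ h·k1=z·y_n;  k2=λ(1+1/2z)y_n ⇒ h·k2=z(1+1/2z)y_n
  y_{n+1}/y_n = 1 + 1/10z + 9/10z(1+1/2z) = 1 + z + 9/20z²
  R(z) = 1 + z + 9/20z².

Find x<0 with |R(x)|<1.
x=-1.37: |R|=0.4746
R=1: x+9/20x²=0 ⇒ x=−20/9=-2.2222; min R=1−1/(4·9/20)=0.4444>−1
Confirm numerically:
  x=-1.565: |R|=0.53715 <1
  x=-1.533: |R|=0.52454 <1
  x=-1.081: |R|=0.44485 <1
  x=-2.645: |R|=1.50321 >1
  x=-2.559: |R|=1.38782 >1
  x=-2.422: |R|=1.21774 >1
Interval (-2.2222, 0).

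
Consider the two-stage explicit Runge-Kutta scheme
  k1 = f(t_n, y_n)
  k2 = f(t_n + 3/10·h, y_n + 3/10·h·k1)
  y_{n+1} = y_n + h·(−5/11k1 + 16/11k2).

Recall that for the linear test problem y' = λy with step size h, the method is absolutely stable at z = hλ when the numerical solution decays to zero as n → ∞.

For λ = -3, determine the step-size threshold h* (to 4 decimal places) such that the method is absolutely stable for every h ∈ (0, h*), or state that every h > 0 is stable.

(-2.2917,0); λ=-3 ⇒ h* = (55/24)/3 = 0.7639.

On y'=λy, z=hλ:
  k1=λy_n ⇒ h·k1=z·y_n;  k2=λ(1+3/10z)y_n ⇒ h·k2=z(1+3/10z)y_n
  y_{n+1}/y_n = 1 − 5/11z + 16/11z(1+3/10z) = 1 + z + 24/55z²
  so R(z) = 1 + z + 24/55z².

Solve |R(x)|<1 on ℝ⁻.
x=-1.79: |R|=0.6082
R=1: x+24/55x²=0 ⇒ x=−55/24=-2.2917; min R=1−1/(4·24/55)=0.4271>−1
Confirm numerically:
  x=-1.817: |R|=0.62365 <1
  x=-1.566: |R|=0.50412 <1
  x=-1.427: |R|=0.46158 <1
  x=-1.364: |R|=0.44785 <1
  x=-2.799: |R|=1.61965 >1
  x=-2.560: |R|=1.29975 >1
  x=-2.336: |R|=1.04519 >1
Stable set (-2.2917, 0).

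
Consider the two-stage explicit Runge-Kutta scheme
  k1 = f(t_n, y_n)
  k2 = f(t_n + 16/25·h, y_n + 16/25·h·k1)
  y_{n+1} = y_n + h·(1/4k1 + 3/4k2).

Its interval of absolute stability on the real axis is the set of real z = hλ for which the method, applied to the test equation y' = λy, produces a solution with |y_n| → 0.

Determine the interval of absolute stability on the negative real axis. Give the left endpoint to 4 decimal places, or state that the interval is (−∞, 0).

On y'=λy, z=hλ:
  k1=λy_n ⇒ h·k1=z·y_n;  k2=λ(1+16/25z)y_n ⇒ h·k2=z(1+16/25z)y_n
  y_{n+1}/y_n = 1 + 1/4z + 3/4z(1+16/25z) = 1 + z + 12/25z²
  R(z) = 1 + z + 12/25z².

Need |R(x)|<1, x<0.
x=-1.18: |R|=0.4884
R=1: x+12/25x²=0 ⇒ x=−25/12=-2.0833; min R=1−1/(4·12/25)=0.4792>−1
Confirm numerically:
  x=-2.042: |R|=0.95949 <1
  x=-1.390: |R|=0.53741 <1
  x=-0.920: |R|=0.48627 <1
  x=-0.864: |R|=0.49432 <1
  x=-2.426: |R|=1.39903 >1
  x=-2.127: |R|=1.04458 >1
Interval (-2.0833, 0).

(-2.0833, 0).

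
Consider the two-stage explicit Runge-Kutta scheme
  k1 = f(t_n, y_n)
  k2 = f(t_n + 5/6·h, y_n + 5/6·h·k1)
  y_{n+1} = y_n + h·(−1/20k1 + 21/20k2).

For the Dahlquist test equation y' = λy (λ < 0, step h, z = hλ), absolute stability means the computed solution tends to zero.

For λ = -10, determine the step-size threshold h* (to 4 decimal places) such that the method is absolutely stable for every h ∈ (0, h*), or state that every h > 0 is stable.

(-1.1429,0); λ=-10 ⇒ h* = (8/7)/10 = 0.1143.

With y'=λy (z=hλ):
  k1=λy_n ⇒ h·k1=z·y_n;  k2=λ(1+5/6z)y_n ⇒ h·k2=z(1+5/6z)y_n
  y_{n+1}/y_n = 1 − 1/20z + 21/20z(1+5/6z) = 1 + z + 7/8z²
  ⇒ R(z) = 1 + z + 7/8z².

Boundary: |R(x)|=1, x<0.
x=-0.58: |R|=0.7144
R=1: x+7/8x²=0 ⇒ x=−8/7=-1.1429; min R=1−1/(4·7/8)=0.7143>−1
Confirm numerically:
  x=-1.032: |R|=0.89990 <1
  x=-0.844: |R|=0.77929 <1
  x=-0.765: |R|=0.74707 <1
  x=-0.702: |R|=0.72920 <1
  x=-1.527: |R|=1.51326 >1
  x=-1.220: |R|=1.08235 >1
Interval (-1.1429, 0).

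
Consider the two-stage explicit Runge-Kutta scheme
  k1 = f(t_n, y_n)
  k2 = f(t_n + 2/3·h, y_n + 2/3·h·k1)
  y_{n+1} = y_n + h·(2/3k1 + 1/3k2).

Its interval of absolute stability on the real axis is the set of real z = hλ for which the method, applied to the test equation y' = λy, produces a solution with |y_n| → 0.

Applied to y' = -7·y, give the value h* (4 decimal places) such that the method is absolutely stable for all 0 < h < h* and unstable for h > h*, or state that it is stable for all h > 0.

(-4.5000,0); λ=-7 ⇒ h* = (9/2)/7 = 0.6429.

Set f=λy, z=hλ:
  k1=λy_n ⇒ h·k1=z·y_n;  k2=λ(1+2/3z)y_n ⇒ h·k2=z(1+2/3z)y_n
  y_{n+1}/y_n = 1 + 2/3z + 1/3z(1+2/3z) = 1 + z + 2/9z²
  Hence R(z) = 1 + z + 2/9z².

Need |R(x)|<1, x<0.
x=-1.25: |R|=0.0972
R=1: x+2/9x²=0 ⇒ x=−9/2=-4.5000; min R=1−1/(4·2/9)=-0.1250>−1
Confirm numerically:
  x=-4.470: |R|=0.97020 <1
  x=-3.570: |R|=0.26220 <1
  x=-3.494: |R|=0.21890 <1
  x=-3.292: |R|=0.11628 <1
  x=-4.742: |R|=1.25501 >1
  x=-4.578: |R|=1.07935 >1
Interval (-4.5000, 0).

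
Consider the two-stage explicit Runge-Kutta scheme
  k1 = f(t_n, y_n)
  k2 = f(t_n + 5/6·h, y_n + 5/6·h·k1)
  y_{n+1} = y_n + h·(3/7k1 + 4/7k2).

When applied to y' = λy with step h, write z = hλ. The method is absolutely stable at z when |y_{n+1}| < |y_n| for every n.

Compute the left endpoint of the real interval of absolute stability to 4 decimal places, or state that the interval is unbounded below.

Set f=λy, z=hλ:
  k1=λy_n ⇒ h·k1=z·y_n;  k2=λ(1+5/6z)y_n ⇒ h·k2=z(1+5/6z)y_n
  y_{n+1}/y_n = 1 + 3/7z + 4/7z(1+5/6z) = 1 + z + 10/21z²
  ⇒ R(z) = 1 + z + 10/21z².

Solve |R(x)|<1 on ℝ⁻.
x=-0.64: |R|=0.5550
R=1: x+10/21x²=0 ⇒ x=−21/10=-2.1000; min R=1−1/(4·10/21)=0.4750>−1
Confirm numerically:
  x=-1.843: |R|=0.77445 <1
  x=-1.509: |R|=0.57532 <1
  x=-1.148: |R|=0.47957 <1
  x=-0.970: |R|=0.47805 <1
  x=-2.490: |R|=1.46243 >1
  x=-2.383: |R|=1.32114 >1
So |R|<1 on (-2.1000, 0).

z* = -2.1000.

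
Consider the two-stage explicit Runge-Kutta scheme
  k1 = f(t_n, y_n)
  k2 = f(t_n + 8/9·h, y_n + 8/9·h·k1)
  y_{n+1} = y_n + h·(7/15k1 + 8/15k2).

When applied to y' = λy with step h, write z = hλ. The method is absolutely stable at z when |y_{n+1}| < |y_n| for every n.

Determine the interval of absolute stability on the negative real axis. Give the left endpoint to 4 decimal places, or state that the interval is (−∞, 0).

(-2.1094, 0).

Test eqn y'=λy, z=hλ:
  k1=λy_n ⇒ h·k1=z·y_n;  k2=λ(1+8/9z)y_n ⇒ h·k2=z(1+8/9z)y_n
  y_{n+1}/y_n = 1 + 7/15z + 8/15z(1+8/9z) = 1 + z + 64/135z²
  so R(z) = 1 + z + 64/135z².

Boundary: |R(x)|=1, x<0.
x=-0.56: |R|=0.5887
R=1: x+64/135x²=0 ⇒ x=−135/64=-2.1094; min R=1−1/(4·64/135)=0.4727>−1
Confirm numerically:
  x=-2.043: |R|=0.93571 <1
  x=-1.846: |R|=0.76951 <1
  x=-1.710: |R|=0.67624 <1
  x=-2.608: |R|=1.61649 >1
  x=-2.406: |R|=1.33834 >1
  x=-2.236: |R|=1.13423 >1
Interval (-2.1094, 0).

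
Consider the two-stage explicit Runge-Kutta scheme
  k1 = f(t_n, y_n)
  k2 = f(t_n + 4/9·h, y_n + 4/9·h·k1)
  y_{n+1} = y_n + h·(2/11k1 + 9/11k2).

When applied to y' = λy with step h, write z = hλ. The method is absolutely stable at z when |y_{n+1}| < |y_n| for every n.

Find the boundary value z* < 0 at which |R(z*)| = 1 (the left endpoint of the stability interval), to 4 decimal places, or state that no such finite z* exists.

left endpoint -2.7500.

Test eqn y'=λy, z=hλ:
  k1=λy_n ⇒ h·k1=z·y_n;  k2=λ(1+4/9z)y_n ⇒ h·k2=z(1+4/9z)y_n
  y_{n+1}/y_n = 1 + 2/11z + 9/11z(1+4/9z) = 1 + z + 4/11z²
  so R(z) = 1 + z + 4/11z².

Solve |R(x)|<1 on ℝ⁻.
x=-1.41: |R|=0.3129
R=1: x+4/11x²=0 ⇒ x=−11/4=-2.7500; min R=1−1/(4·4/11)=0.3125>−1
Confirm numerically:
  x=-2.508: |R|=0.77930 <1
  x=-1.481: |R|=0.31659 <1
  x=-3.125: |R|=1.42614 >1
  x=-2.884: |R|=1.14053 >1
  x=-2.785: |R|=1.03545 >1
Stable set (-2.7500, 0).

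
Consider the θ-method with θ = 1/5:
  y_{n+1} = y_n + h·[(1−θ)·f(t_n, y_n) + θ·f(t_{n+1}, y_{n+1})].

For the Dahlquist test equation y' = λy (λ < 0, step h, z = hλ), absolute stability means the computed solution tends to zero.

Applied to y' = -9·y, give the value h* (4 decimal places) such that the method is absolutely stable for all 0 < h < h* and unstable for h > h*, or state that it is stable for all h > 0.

(-3.3333,0); λ=-9 ⇒ h* = (10/3)/9 = 0.3704.

Test eqn y'=λy, z=hλ:
  y_{n+1} = y_n + z·[4/5·y_n + 1/5·y_{n+1}] ⇒ (1 − 1/5z)y_{n+1} = (1 + 4/5z)y_n
  Hence R(z) = (1 + 4/5z)/(1 − 1/5z).

Find x<0 with |R(x)|<1.
x=-1.48: |R|=0.1420
R=−1: 1+4/5x = −1+1/5x ⇒ -3/5x=2 ⇒ x=2/(-3/5)=-3.3333
Confirm numerically:
  x=-2.776: |R|=0.78498 <1
  x=-1.617: |R|=0.22185 <1
  x=-1.454: |R|=0.12643 <1
  x=-3.863: |R|=1.17928 >1
  x=-3.595: |R|=1.09133 >1
So |R|<1 on (-3.3333, 0).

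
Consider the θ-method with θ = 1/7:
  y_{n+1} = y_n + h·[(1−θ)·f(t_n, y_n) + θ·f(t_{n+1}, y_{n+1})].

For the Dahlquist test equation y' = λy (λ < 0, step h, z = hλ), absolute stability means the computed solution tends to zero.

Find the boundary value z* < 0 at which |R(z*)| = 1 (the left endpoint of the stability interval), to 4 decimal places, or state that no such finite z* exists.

left endpoint -2.8000.

On y'=λy, z=hλ:
  y_{n+1} = y_n + z·[6/7·y_n + 1/7·y_{n+1}] ⇒ (1 − 1/7z)y_{n+1} = (1 + 6/7z)y_n
  R(z) = (1 + 6/7z)/(1 − 1/7z).

Need |R(x)|<1, x<0.
x=-0.58: |R|=0.4644
R=−1: 1+6/7x = −1+1/7x ⇒ -5/7x=2 ⇒ x=2/(-5/7)=-2.8000
Confirm numerically:
  x=-2.627: |R|=0.91015 <1
  x=-2.106: |R|=0.61893 <1
  x=-2.078: |R|=0.60234 <1
  x=-1.655: |R|=0.33853 <1
  x=-2.988: |R|=1.09411 >1
  x=-2.986: |R|=1.09313 >1
  x=-2.969: |R|=1.08476 >1
Interval (-2.8000, 0).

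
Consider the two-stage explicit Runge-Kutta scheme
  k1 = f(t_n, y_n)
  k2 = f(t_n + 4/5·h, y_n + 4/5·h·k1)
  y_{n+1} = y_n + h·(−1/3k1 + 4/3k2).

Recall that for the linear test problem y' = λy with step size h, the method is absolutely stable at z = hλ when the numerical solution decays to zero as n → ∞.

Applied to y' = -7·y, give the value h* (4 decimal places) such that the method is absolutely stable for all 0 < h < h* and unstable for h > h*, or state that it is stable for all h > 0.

Set f=λy, z=hλ:
  k1=λy_n ⇒ h·k1=z·y_n;  k2=λ(1+4/5z)y_n ⇒ h·k2=z(1+4/5z)y_n
  y_{n+1}/y_n = 1 − 1/3z + 4/3z(1+4/5z) = 1 + z + 16/15z²
  ⇒ R(z) = 1 + z + 16/15z².

Solve |R(x)|<1 on ℝ⁻.
x=-1.64: |R|=2.2289
R=1: x+16/15x²=0 ⇒ x=−15/16=-0.9375; min R=1−1/(4·16/15)=0.7656>−1
Confirm numerically:
  x=-0.616: |R|=0.78875 <1
  x=-0.535: |R|=0.77031 <1
  x=-0.533: |R|=0.77003 <1
  x=-0.430: |R|=0.76723 <1
  x=-1.411: |R|=1.71265 >1
  x=-1.263: |R|=1.43851 >1
  x=-1.232: |R|=1.38701 >1
So |R|<1 on (-0.9375, 0).

(-0.9375,0); λ=-7 ⇒ h* = (15/16)/7 = 0.1339.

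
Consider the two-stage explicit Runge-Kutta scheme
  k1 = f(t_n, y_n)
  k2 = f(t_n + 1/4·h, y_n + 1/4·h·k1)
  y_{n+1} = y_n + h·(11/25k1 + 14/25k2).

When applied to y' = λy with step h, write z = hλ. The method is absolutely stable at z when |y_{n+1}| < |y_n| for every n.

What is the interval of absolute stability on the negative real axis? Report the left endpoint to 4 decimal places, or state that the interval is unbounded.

(-7.1429, 0).

On y'=λy, z=hλ:
  k1=λy_n ⇒ h·k1=z·y_n;  k2=λ(1+1/4z)y_n ⇒ h·k2=z(1+1/4z)y_n
  y_{n+1}/y_n = 1 + 11/25z + 14/25z(1+1/4z) = 1 + z + 7/50z²
  Hence R(z) = 1 + z + 7/50z².

Boundary: |R(x)|=1, x<0.
x=-1.67: |R|=0.2796
R=1: x+7/50x²=0 ⇒ x=−50/7=-7.1429; min R=1−1/(4·7/50)=-0.7857>−1
Confirm numerically:
  x=-4.818: |R|=0.56816 <1
  x=-4.569: |R|=0.64639 <1
  x=-3.130: |R|=0.75843 <1
  x=-7.709: |R|=1.61102 >1
  x=-7.186: |R|=1.04340 >1
Stable set (-7.1429, 0).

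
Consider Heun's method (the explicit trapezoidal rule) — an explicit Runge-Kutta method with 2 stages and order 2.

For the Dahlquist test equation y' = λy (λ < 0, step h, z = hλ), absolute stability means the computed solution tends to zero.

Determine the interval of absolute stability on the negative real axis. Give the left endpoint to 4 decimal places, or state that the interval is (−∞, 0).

With y'=λy (z=hλ):
  order 2, 2-stage ⇒ R(z)=1+z+z^2/2
  (e.g. R(-0.34)=0.71780, |R|=0.71780)

Solve |R(x)|<1 on ℝ⁻.
x=-0.34: |R|=0.7178
|R(-2.19)|=1.2080 |R(-2.13)|=1.1384 |R(-1.46)|=0.6058
Bisect:
  x_lo=-2.5082 |R|=1.6373  x_hi=-0.3439 |R|=0.7153
  mid=-1.42604 |R|=0.59075 →hi
  mid=-1.96712 |R|=0.96766 →hi
  mid=-2.23766 |R|=1.26590 →lo
  mid=-2.10239 |R|=1.10763 →lo
  mid=-2.03476 |R|=1.03536 →lo
  mid=-2.00094 |R|=1.00094 →lo
  mid=-1.98403 |R|=0.98416 →hi
  mid=-1.99248 |R|=0.99251 →hi
  ...
  [-2.00001,-1.99988] ⇒ x*=-2.0000
So |R|<1 on (-2.0000, 0).

(-2.0000, 0).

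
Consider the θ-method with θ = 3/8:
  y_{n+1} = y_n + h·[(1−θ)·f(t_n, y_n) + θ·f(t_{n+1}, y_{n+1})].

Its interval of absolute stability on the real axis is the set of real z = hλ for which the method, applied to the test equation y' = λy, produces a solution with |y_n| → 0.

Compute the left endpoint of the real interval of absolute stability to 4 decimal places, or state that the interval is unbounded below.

left endpoint -8.0000.

On y'=λy, z=hλ:
  y_{n+1} = y_n + z·[5/8·y_n + 3/8·y_{n+1}] ⇒ (1 − 3/8z)y_{n+1} = (1 + 5/8z)y_n
  Hence R(z) = (1 + 5/8z)/(1 − 3/8z).

Boundary: |R(x)|=1, x<0.
x=-1.39: |R|=0.0863
R=−1: 1+5/8x = −1+3/8x ⇒ -1/4x=2 ⇒ x=2/(-1/4)=-8.0000
Confirm numerically:
  x=-5.953: |R|=0.84168 <1
  x=-5.543: |R|=0.80048 <1
  x=-4.004: |R|=0.60064 <1
  x=-8.367: |R|=1.02217 >1
  x=-8.237: |R|=1.01449 >1
  x=-8.132: |R|=1.00815 >1
Interval (-8.0000, 0).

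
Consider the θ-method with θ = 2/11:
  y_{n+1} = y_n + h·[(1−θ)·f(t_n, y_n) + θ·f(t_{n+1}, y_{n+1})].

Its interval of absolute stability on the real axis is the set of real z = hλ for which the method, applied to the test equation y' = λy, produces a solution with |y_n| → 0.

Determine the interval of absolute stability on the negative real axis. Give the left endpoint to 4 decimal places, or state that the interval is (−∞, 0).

(-3.1429, 0).

With y'=λy (z=hλ):
  y_{n+1} = y_n + z·[9/11·y_n + 2/11·y_{n+1}] ⇒ (1 − 2/11z)y_{n+1} = (1 + 9/11z)y_n
  R(z) = (1 + 9/11z)/(1 − 2/11z).

Need |R(x)|<1, x<0.
x=-1.77: |R|=0.3391
R=−1: 1+9/11x = −1+2/11x ⇒ -7/11x=2 ⇒ x=2/(-7/11)=-3.1429
Confirm numerically:
  x=-2.733: |R|=0.82576 <1
  x=-2.287: |R|=0.61532 <1
  x=-2.027: |R|=0.48113 <1
  x=-1.983: |R|=0.45750 <1
  x=-3.584: |R|=1.16997 >1
  x=-3.313: |R|=1.06757 >1
  x=-3.211: |R|=1.02738 >1
So |R|<1 on (-3.1429, 0).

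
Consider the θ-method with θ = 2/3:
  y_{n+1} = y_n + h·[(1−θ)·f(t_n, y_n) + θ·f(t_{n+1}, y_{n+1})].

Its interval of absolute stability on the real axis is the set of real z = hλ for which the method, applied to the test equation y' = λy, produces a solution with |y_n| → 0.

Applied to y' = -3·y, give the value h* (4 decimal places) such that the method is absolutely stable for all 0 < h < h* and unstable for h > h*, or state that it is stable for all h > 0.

Test eqn y'=λy, z=hλ:
  y_{n+1} = y_n + z·[1/3·y_n + 2/3·y_{n+1}] ⇒ (1 − 2/3z)y_{n+1} = (1 + 1/3z)y_n
  ⇒ R(z) = (1 + 1/3z)/(1 − 2/3z).

Find x<0 with |R(x)|<1.
x=-0.73: |R|=0.5090
x=-2: |R|=0.1429
x=-10: |R|=0.3043
x=-100: |R|=0.4778
θ=2/3≥1/2 ⇒ |1+1/3x|<|1−2/3x| ∀x<0 ⇒ unbounded interval.

interval (−∞, 0). Any h>0 works for λ=-3.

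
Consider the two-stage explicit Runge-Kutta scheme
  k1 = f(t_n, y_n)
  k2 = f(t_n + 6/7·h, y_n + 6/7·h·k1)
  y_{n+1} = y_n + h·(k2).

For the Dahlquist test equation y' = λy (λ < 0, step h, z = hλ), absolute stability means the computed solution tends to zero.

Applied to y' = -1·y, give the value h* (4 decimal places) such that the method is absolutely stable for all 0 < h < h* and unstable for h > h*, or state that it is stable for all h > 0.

With y'=λy (z=hλ):
  k1=λy_n ⇒ h·k1=z·y_n;  k2=λ(1+6/7z)y_n ⇒ h·k2=z(1+6/7z)y_n
  y_{n+1}/y_n = 1 + z(1+6/7z) = 1 + z + 6/7z²
  ⇒ R(z) = 1 + z + 6/7z².

Boundary: |R(x)|=1, x<0.
x=-0.66: |R|=0.7134
R=1: x+6/7x²=0 ⇒ x=−7/6=-1.1667; min R=1−1/(4·6/7)=0.7083>−1
Confirm numerically:
  x=-1.094: |R|=0.93186 <1
  x=-0.692: |R|=0.71845 <1
  x=-0.658: |R|=0.71311 <1
  x=-1.720: |R|=1.81577 >1
  x=-1.457: |R|=1.36258 >1
  x=-1.371: |R|=1.24012 >1
So |R|<1 on (-1.1667, 0).

(-1.1667,0); λ=-1 ⇒ h* = (7/6)/1 = 1.1667.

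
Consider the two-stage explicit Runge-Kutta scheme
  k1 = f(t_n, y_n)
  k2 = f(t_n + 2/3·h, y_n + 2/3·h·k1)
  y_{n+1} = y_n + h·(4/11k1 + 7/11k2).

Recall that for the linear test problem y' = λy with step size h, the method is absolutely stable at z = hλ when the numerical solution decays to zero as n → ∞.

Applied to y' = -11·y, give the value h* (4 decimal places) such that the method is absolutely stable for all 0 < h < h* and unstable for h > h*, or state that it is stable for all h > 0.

On y'=λy, z=hλ:
  k1=λy_n ⇒ h·k1=z·y_n;  k2=λ(1+2/3z)y_n ⇒ h·k2=z(1+2/3z)y_n
  y_{n+1}/y_n = 1 + 4/11z + 7/11z(1+2/3z) = 1 + z + 14/33z²
  ⇒ R(z) = 1 + z + 14/33z².

Solve |R(x)|<1 on ℝ⁻.
x=-0.4: |R|=0.6679
R=1: x+14/33x²=0 ⇒ x=−33/14=-2.3571; min R=1−1/(4·14/33)=0.4107>−1
Confirm numerically:
  x=-1.927: |R|=0.64835 <1
  x=-1.452: |R|=0.44243 <1
  x=-1.230: |R|=0.41184 <1
  x=-2.886: |R|=1.64751 >1
  x=-2.689: |R|=1.37858 >1
  x=-2.662: |R|=1.34429 >1
Interval (-2.3571, 0).

(-2.3571,0); λ=-11 ⇒ h* = (33/14)/11 = 0.2143.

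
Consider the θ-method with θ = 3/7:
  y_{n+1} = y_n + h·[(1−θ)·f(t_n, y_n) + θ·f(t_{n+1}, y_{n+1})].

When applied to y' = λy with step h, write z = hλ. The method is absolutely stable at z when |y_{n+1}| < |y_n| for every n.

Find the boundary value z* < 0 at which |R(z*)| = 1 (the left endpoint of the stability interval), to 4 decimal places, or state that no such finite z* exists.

Test eqn y'=λy, z=hλ:
  y_{n+1} = y_n + z·[4/7·y_n + 3/7·y_{n+1}] ⇒ (1 − 3/7z)y_{n+1} = (1 + 4/7z)y_n
  Hence R(z) = (1 + 4/7z)/(1 − 3/7z).

Need |R(x)|<1, x<0.
x=-1.47: |R|=0.0982
R=−1: 1+4/7x = −1+3/7x ⇒ -1/7x=2 ⇒ x=2/(-1/7)=-14.0000
Confirm numerically:
  x=-12.340: |R|=0.96229 <1
  x=-11.574: |R|=0.94185 <1
  x=-8.913: |R|=0.84922 <1
  x=-6.755: |R|=0.73427 <1
  x=-14.466: |R|=1.00925 >1
  x=-14.219: |R|=1.00441 >1
  x=-14.122: |R|=1.00247 >1
Stable set (-14.0000, 0).

z* = -14.0000.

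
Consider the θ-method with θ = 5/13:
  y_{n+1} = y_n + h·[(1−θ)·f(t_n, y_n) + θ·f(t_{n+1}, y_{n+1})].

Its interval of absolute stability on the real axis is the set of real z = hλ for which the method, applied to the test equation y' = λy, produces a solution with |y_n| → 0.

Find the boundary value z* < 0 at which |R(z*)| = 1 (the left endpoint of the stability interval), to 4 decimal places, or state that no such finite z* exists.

With y'=λy (z=hλ):
  y_{n+1} = y_n + z·[8/13·y_n + 5/13·y_{n+1}] ⇒ (1 − 5/13z)y_{n+1} = (1 + 8/13z)y_n
  ⇒ R(z) = (1 + 8/13z)/(1 − 5/13z).

Need |R(x)|<1, x<0.
x=-1.52: |R|=0.0408
R=−1: 1+8/13x = −1+5/13x ⇒ -3/13x=2 ⇒ x=2/(-3/13)=-8.6667
Confirm numerically:
  x=-8.098: |R|=0.96811 <1
  x=-7.747: |R|=0.94667 <1
  x=-6.660: |R|=0.86998 <1
  x=-6.574: |R|=0.86313 <1
  x=-9.198: |R|=1.02702 >1
  x=-9.147: |R|=1.02453 >1
  x=-8.995: |R|=1.01699 >1
So |R|<1 on (-8.6667, 0).

left endpoint -8.6667.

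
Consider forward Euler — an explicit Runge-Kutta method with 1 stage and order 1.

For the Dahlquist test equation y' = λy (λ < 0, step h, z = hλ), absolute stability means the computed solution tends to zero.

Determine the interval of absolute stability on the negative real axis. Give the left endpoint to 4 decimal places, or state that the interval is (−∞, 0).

On y'=λy, z=hλ:
  order 1, 1-stage ⇒ R(z)=1+z
  (e.g. R(-1.38)=-0.38000, |R|=0.38000)

Boundary: |R(x)|=1, x<0.
x=-1.38: |R|=0.3800
|R(-2.09)|=1.0900 |R(-1.61)|=0.6100 |R(-1.33)|=0.3300
Bisect:
  x_lo=-2.7136 |R|=1.7136  x_hi=-0.0510 |R|=0.9490
  mid=-1.38227 |R|=0.38227 →hi
  mid=-2.04791 |R|=1.04791 →lo
  mid=-1.71509 |R|=0.71509 →hi
  mid=-1.88150 |R|=0.88150 →hi
  mid=-1.96470 |R|=0.96470 →hi
  mid=-2.00631 |R|=1.00631 →lo
  mid=-1.98551 |R|=0.98551 →hi
  ...
  [-2.00013,-1.99997] ⇒ x*=-2.0000
Interval (-2.0000, 0).

z∈(-2.0000,0).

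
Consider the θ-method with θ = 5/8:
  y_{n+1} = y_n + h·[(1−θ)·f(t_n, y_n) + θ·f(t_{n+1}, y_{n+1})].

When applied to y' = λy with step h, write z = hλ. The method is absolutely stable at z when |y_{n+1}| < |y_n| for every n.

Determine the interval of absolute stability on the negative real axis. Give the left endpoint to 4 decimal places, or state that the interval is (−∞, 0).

(−∞, 0) — no finite endpoint.

Test eqn y'=λy, z=hλ:
  y_{n+1} = y_n + z·[3/8·y_n + 5/8·y_{n+1}] ⇒ (1 − 5/8z)y_{n+1} = (1 + 3/8z)y_n
  R(z) = (1 + 3/8z)/(1 − 5/8z).

Boundary: |R(x)|=1, x<0.
x=-1.38: |R|=0.2591
x=-2: |R|=0.1111
x=-10: |R|=0.3793
x=-100: |R|=0.5748
θ=5/8≥1/2 ⇒ |1+3/8x|<|1−5/8x| ∀x<0 ⇒ stable on all of ℝ⁻.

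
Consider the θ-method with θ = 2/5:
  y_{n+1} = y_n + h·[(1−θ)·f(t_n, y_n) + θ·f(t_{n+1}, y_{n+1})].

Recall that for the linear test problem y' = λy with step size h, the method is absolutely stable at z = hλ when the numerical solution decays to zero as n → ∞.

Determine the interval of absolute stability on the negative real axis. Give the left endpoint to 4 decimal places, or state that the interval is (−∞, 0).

Set f=λy, z=hλ:
  y_{n+1} = y_n + z·[3/5·y_n + 2/5·y_{n+1}] ⇒ (1 − 2/5z)y_{n+1} = (1 + 3/5z)y_n
  Hence R(z) = (1 + 3/5z)/(1 − 2/5z).

Find x<0 with |R(x)|<1.
x=-0.46: |R|=0.6115
R=−1: 1+3/5x = −1+2/5x ⇒ -1/5x=2 ⇒ x=2/(-1/5)=-10.0000
Confirm numerically:
  x=-8.980: |R|=0.95557 <1
  x=-7.408: |R|=0.86920 <1
  x=-5.289: |R|=0.69759 <1
  x=-10.560: |R|=1.02144 >1
  x=-10.162: |R|=1.00640 >1
So |R|<1 on (-10.0000, 0).

z∈(-10.0000,0).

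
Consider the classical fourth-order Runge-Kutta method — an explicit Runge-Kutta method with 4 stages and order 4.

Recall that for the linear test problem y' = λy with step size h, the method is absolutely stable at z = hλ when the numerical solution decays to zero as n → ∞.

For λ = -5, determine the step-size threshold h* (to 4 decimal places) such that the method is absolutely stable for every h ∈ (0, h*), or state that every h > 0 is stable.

On y'=λy, z=hλ:
  order 4, 4-stage ⇒ R(z)=1+z+z^2/2+z^3/6+z^4/24
  (e.g. R(-1.36)=0.28810, |R|=0.28810)

Find x<0 with |R(x)|<1.
x=-1.36: |R|=0.2881
|R(-2.68)|=0.8525 |R(-2.48)|=0.6292 |R(-1.74)|=0.2777
Bisect:
  x_lo=-3.5227 |R|=2.8126  x_hi=-0.1822 |R|=0.8334
  mid=-1.85244 |R|=0.29452 →hi
  mid=-2.68757 |R|=0.86238 →hi
  mid=-3.10513 |R|=1.59947 →lo
  mid=-2.89635 |R|=1.18076 →lo
  mid=-2.79196 |R|=1.01010 →lo
  mid=-2.73976 |R|=0.93350 →hi
  mid=-2.76586 |R|=0.97109 →hi
  ...
  [-2.78543,-2.78523] ⇒ x*=-2.7853
Interval (-2.7853, 0).

(-2.7853,0); λ=-5 ⇒ h* = 0.5571.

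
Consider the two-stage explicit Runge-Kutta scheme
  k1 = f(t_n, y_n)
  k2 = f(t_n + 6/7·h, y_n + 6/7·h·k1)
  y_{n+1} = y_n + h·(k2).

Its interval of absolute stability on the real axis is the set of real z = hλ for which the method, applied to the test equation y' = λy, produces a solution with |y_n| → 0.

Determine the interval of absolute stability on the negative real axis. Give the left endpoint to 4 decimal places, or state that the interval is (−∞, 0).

(-1.1667, 0).

Set f=λy, z=hλ:
  k1=λy_n ⇒ h·k1=z·y_n;  k2=λ(1+6/7z)y_n ⇒ h·k2=z(1+6/7z)y_n
  y_{n+1}/y_n = 1 + z(1+6/7z) = 1 + z + 6/7z²
  so R(z) = 1 + z + 6/7z².

Boundary: |R(x)|=1, x<0.
x=-1.4: |R|=1.2800
R=1: x+6/7x²=0 ⇒ x=−7/6=-1.1667; min R=1−1/(4·6/7)=0.7083>−1
Confirm numerically:
  x=-0.846: |R|=0.76747 <1
  x=-0.841: |R|=0.76524 <1
  x=-0.664: |R|=0.71391 <1
  x=-0.506: |R|=0.71346 <1
  x=-1.637: |R|=1.65994 >1
  x=-1.256: |R|=1.09617 >1
So |R|<1 on (-1.1667, 0).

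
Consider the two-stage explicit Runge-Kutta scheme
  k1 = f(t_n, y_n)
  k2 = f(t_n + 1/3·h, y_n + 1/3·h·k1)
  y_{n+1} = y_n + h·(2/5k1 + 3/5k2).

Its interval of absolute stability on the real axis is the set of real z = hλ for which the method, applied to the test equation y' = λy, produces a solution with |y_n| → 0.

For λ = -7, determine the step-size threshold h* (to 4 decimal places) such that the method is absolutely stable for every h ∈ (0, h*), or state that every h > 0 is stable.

(-5.0000,0); λ=-7 ⇒ h* = (5)/7 = 0.7143.

Set f=λy, z=hλ:
  k1=λy_n ⇒ h·k1=z·y_n;  k2=λ(1+1/3z)y_n ⇒ h·k2=z(1+1/3z)y_n
  y_{n+1}/y_n = 1 + 2/5z + 3/5z(1+1/3z) = 1 + z + 1/5z²
  Hence R(z) = 1 + z + 1/5z².

Solve |R(x)|<1 on ℝ⁻.
x=-0.43: |R|=0.6070
R=1: x+1/5x²=0 ⇒ x=−5=-5.0000; min R=1−1/(4·1/5)=-0.2500>−1
Confirm numerically:
  x=-4.378: |R|=0.45538 <1
  x=-2.889: |R|=0.21974 <1
  x=-2.832: |R|=0.22796 <1
  x=-5.255: |R|=1.26800 >1
  x=-5.222: |R|=1.23186 >1
Stable set (-5.0000, 0).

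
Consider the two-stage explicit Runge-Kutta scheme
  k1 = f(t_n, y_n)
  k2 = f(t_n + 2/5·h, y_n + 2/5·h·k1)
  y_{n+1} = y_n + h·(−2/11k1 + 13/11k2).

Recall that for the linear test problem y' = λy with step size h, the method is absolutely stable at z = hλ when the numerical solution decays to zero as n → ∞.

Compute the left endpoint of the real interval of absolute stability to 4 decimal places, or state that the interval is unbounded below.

On y'=λy, z=hλ:
  k1=λy_n ⇒ h·k1=z·y_n;  k2=λ(1+2/5z)y_n ⇒ h·k2=z(1+2/5z)y_n
  y_{n+1}/y_n = 1 − 2/11z + 13/11z(1+2/5z) = 1 + z + 26/55z²
  so R(z) = 1 + z + 26/55z².

Find x<0 with |R(x)|<1.
x=-1.16: |R|=0.4761
R=1: x+26/55x²=0 ⇒ x=−55/26=-2.1154; min R=1−1/(4·26/55)=0.4712>−1
Confirm numerically:
  x=-1.815: |R|=0.74227 <1
  x=-1.283: |R|=0.49515 <1
  x=-1.164: |R|=0.47650 <1
  x=-1.160: |R|=0.47610 <1
  x=-2.505: |R|=1.46138 >1
  x=-2.259: |R|=1.15337 >1
  x=-2.235: |R|=1.12638 >1
Stable set (-2.1154, 0).

left endpoint -2.1154.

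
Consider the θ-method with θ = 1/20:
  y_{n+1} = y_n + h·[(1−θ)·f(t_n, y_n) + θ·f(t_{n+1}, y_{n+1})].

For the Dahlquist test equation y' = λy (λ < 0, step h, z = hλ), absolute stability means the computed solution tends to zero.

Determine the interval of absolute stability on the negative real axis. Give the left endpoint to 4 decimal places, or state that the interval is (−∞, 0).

Test eqn y'=λy, z=hλ:
  y_{n+1} = y_n + z·[19/20·y_n + 1/20·y_{n+1}] ⇒ (1 − 1/20z)y_{n+1} = (1 + 19/20z)y_n
  ⇒ R(z) = (1 + 19/20z)/(1 − 1/20z).

Boundary: |R(x)|=1, x<0.
x=-0.59: |R|=0.4269
R=−1: 1+19/20x = −1+1/20x ⇒ -9/10x=2 ⇒ x=2/(-9/10)=-2.2222
Confirm numerically:
  x=-1.514: |R|=0.40746 <1
  x=-1.459: |R|=0.35980 <1
  x=-1.212: |R|=0.14275 <1
  x=-0.933: |R|=0.10858 <1
  x=-2.803: |R|=1.45845 >1
  x=-2.431: |R|=1.16754 >1
Interval (-2.2222, 0).

z∈(-2.2222,0).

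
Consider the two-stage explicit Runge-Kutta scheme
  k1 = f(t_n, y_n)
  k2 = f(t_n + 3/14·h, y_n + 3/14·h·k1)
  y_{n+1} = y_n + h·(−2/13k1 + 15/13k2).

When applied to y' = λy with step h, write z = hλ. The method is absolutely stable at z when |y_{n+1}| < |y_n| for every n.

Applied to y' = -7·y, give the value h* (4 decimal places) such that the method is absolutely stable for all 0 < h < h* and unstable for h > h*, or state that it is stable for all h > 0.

(-4.0444,0); λ=-7 ⇒ h* = (182/45)/7 = 0.5778.

On y'=λy, z=hλ:
  k1=λy_n ⇒ h·k1=z·y_n;  k2=λ(1+3/14z)y_n ⇒ h·k2=z(1+3/14z)y_n
  y_{n+1}/y_n = 1 − 2/13z + 15/13z(1+3/14z) = 1 + z + 45/182z²
  so R(z) = 1 + z + 45/182z².

Solve |R(x)|<1 on ℝ⁻.
x=-1.42: |R|=0.0786
R=1: x+45/182x²=0 ⇒ x=−182/45=-4.0444; min R=1−1/(4·45/182)=-0.0111>−1
Confirm numerically:
  x=-3.331: |R|=0.41241 <1
  x=-2.337: |R|=0.01339 <1
  x=-2.204: |R|=0.00294 <1
  x=-4.255: |R|=1.22152 >1
  x=-4.110: |R|=1.06662 >1
Stable set (-4.0444, 0).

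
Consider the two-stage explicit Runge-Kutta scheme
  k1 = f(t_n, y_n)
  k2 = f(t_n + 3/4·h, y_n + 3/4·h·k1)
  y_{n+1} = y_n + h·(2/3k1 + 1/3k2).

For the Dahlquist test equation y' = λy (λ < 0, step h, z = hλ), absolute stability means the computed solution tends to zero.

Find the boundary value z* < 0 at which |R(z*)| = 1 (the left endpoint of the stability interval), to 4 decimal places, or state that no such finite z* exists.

Test eqn y'=λy, z=hλ:
  k1=λy_n ⇒ h·k1=z·y_n;  k2=λ(1+3/4z)y_n ⇒ h·k2=z(1+3/4z)y_n
  y_{n+1}/y_n = 1 + 2/3z + 1/3z(1+3/4z) = 1 + z + 1/4z²
  ⇒ R(z) = 1 + z + 1/4z².

Need |R(x)|<1, x<0.
x=-1.31: |R|=0.1190
R=1: x+1/4x²=0 ⇒ x=−4=-4.0000; min R=1−1/(4·1/4)=0.0000>−1
Confirm numerically:
  x=-2.753: |R|=0.14175 <1
  x=-2.241: |R|=0.01452 <1
  x=-2.218: |R|=0.01188 <1
  x=-1.874: |R|=0.00397 <1
  x=-4.375: |R|=1.41016 >1
  x=-4.292: |R|=1.31332 >1
  x=-4.252: |R|=1.26788 >1
So |R|<1 on (-4.0000, 0).

left endpoint -4.0000.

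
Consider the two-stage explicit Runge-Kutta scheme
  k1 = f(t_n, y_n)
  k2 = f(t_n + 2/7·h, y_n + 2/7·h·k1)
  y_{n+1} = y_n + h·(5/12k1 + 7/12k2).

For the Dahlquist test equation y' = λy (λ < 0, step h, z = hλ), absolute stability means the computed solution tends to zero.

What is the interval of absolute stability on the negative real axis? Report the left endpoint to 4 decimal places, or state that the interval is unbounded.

With y'=λy (z=hλ):
  k1=λy_n ⇒ h·k1=z·y_n;  k2=λ(1+2/7z)y_n ⇒ h·k2=z(1+2/7z)y_n
  y_{n+1}/y_n = 1 + 5/12z + 7/12z(1+2/7z) = 1 + z + 1/6z²
  R(z) = 1 + z + 1/6z².

Boundary: |R(x)|=1, x<0.
x=-0.79: |R|=0.3140
R=1: x+1/6x²=0 ⇒ x=−6=-6.0000; min R=1−1/(4·1/6)=-0.5000>−1
Confirm numerically:
  x=-3.956: |R|=0.34768 <1
  x=-3.582: |R|=0.44355 <1
  x=-3.208: |R|=0.49279 <1
  x=-6.600: |R|=1.66000 >1
  x=-6.020: |R|=1.02007 >1
So |R|<1 on (-6.0000, 0).

(-6.0000, 0).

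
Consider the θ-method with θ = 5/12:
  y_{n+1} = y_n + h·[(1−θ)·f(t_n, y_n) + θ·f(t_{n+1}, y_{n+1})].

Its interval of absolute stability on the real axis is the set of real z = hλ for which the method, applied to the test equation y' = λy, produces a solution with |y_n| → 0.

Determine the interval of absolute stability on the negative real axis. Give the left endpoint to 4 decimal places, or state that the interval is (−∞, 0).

(-12.0000, 0).

With y'=λy (z=hλ):
  y_{n+1} = y_n + z·[7/12·y_n + 5/12·y_{n+1}] ⇒ (1 − 5/12z)y_{n+1} = (1 + 7/12z)y_n
  Hence R(z) = (1 + 7/12z)/(1 − 5/12z).

Solve |R(x)|<1 on ℝ⁻.
x=-0.88: |R|=0.3561
R=−1: 1+7/12x = −1+5/12x ⇒ -1/6x=2 ⇒ x=2/(-1/6)=-12.0000
Confirm numerically:
  x=-11.980: |R|=0.99944 <1
  x=-7.929: |R|=0.84235 <1
  x=-7.230: |R|=0.80187 <1
  x=-12.132: |R|=1.00363 >1
  x=-12.038: |R|=1.00105 >1
Interval (-12.0000, 0).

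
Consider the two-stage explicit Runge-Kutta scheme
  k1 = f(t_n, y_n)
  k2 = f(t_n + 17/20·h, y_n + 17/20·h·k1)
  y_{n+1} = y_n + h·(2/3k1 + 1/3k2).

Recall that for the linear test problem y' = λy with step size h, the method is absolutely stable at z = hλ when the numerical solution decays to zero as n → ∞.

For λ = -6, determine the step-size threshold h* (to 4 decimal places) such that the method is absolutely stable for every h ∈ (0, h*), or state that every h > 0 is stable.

Set f=λy, z=hλ:
  k1=λy_n ⇒ h·k1=z·y_n;  k2=λ(1+17/20z)y_n ⇒ h·k2=z(1+17/20z)y_n
  y_{n+1}/y_n = 1 + 2/3z + 1/3z(1+17/20z) = 1 + z + 17/60z²
  ⇒ R(z) = 1 + z + 17/60z².

Solve |R(x)|<1 on ℝ⁻.
x=-0.67: |R|=0.4572
R=1: x+17/60x²=0 ⇒ x=−60/17=-3.5294; min R=1−1/(4·17/60)=0.1176>−1
Confirm numerically:
  x=-3.453: |R|=0.92524 <1
  x=-3.435: |R|=0.90811 <1
  x=-1.634: |R|=0.12249 <1
  x=-3.914: |R|=1.42650 >1
  x=-3.682: |R|=1.15919 >1
  x=-3.667: |R|=1.14295 >1
Interval (-3.5294, 0).

(-3.5294,0); λ=-6 ⇒ h* = (60/17)/6 = 0.5882.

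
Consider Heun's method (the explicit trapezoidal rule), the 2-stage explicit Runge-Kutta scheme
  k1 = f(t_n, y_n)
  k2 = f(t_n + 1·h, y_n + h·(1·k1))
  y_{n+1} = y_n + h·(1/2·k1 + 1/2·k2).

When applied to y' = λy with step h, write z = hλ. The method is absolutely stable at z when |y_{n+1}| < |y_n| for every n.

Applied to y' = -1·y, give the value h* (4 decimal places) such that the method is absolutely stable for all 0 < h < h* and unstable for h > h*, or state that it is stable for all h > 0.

Test eqn y'=λy, z=hλ:
  order 2, 2-stage ⇒ R(z)=1+z+z^2/2
  (e.g. R(-1.45)=0.60125, |R|=0.60125)

Boundary: |R(x)|=1, x<0.
x=-1.45: |R|=0.6013
|R(-1.5)|=0.6250 |R(-0.77)|=0.5264 |R(-0.65)|=0.5613
Bisect:
  x_lo=-2.7825 |R|=2.0887  x_hi=-0.0658 |R|=0.9364
  mid=-1.42416 |R|=0.58996 →hi
  mid=-2.10335 |R|=1.10869 →lo
  mid=-1.76376 |R|=0.79166 →hi
  mid=-1.93356 |R|=0.93576 →hi
  mid=-2.01845 |R|=1.01862 →lo
  mid=-1.97600 |R|=0.97629 →hi
  mid=-1.99723 |R|=0.99723 →hi
  mid=-2.00784 |R|=1.00787 →lo
  mid=-2.00254 |R|=1.00254 →lo
  mid=-1.99988 |R|=0.99988 →hi
  ...
  [-2.00005,-1.99988] ⇒ x*=-2.0000
Stable set (-2.0000, 0).

(-2.0000,0); λ=-1 ⇒ h* = 2.0000.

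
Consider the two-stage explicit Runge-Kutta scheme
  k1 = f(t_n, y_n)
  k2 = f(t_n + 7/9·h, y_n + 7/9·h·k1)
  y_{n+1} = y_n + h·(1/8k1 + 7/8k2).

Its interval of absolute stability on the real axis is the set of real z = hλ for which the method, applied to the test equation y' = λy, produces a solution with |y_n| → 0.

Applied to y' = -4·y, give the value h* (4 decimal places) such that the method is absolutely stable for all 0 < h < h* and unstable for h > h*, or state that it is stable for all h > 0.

(-1.4694,0); λ=-4 ⇒ h* = (72/49)/4 = 0.3673.

With y'=λy (z=hλ):
  k1=λy_n ⇒ h·k1=z·y_n;  k2=λ(1+7/9z)y_n ⇒ h·k2=z(1+7/9z)y_n
  y_{n+1}/y_n = 1 + 1/8z + 7/8z(1+7/9z) = 1 + z + 49/72z²
  Hence R(z) = 1 + z + 49/72z².

Solve |R(x)|<1 on ℝ⁻.
x=-1.62: |R|=1.1661
R=1: x+49/72x²=0 ⇒ x=−72/49=-1.4694; min R=1−1/(4·49/72)=0.6327>−1
Confirm numerically:
  x=-1.281: |R|=0.83577 <1
  x=-1.274: |R|=0.83059 <1
  x=-0.841: |R|=0.64034 <1
  x=-2.054: |R|=1.81721 >1
  x=-1.971: |R|=1.67285 >1
  x=-1.525: |R|=1.05772 >1
So |R|<1 on (-1.4694, 0).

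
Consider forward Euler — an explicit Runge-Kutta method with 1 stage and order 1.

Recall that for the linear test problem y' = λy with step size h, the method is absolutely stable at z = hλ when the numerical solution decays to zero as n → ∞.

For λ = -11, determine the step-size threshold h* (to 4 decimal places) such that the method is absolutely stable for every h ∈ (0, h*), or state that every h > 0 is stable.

Test eqn y'=λy, z=hλ:
  order 1, 1-stage ⇒ R(z)=1+z
  (e.g. R(-1.05)=-0.05000, |R|=0.05000)

Need |R(x)|<1, x<0.
x=-1.05: |R|=0.0500
|R(-2.07)|=1.0700 |R(-2.05)|=1.0500 |R(-0.89)|=0.1100
Bisect:
  x_lo=-2.3607 |R|=1.3607  x_hi=-0.2887 |R|=0.7113
  mid=-1.32472 |R|=0.32472 →hi
  mid=-1.84271 |R|=0.84271 →hi
  mid=-2.10170 |R|=1.10170 →lo
  mid=-1.97221 |R|=0.97221 →hi
  mid=-2.03695 |R|=1.03695 →lo
  mid=-2.00458 |R|=1.00458 →lo
  mid=-1.98839 |R|=0.98839 →hi
  mid=-1.99649 |R|=0.99649 →hi
  ...
  [-2.00003,-1.99990] ⇒ x*=-2.0000
Interval (-2.0000, 0).

(-2.0000,0); λ=-11 ⇒ h* = 0.1818.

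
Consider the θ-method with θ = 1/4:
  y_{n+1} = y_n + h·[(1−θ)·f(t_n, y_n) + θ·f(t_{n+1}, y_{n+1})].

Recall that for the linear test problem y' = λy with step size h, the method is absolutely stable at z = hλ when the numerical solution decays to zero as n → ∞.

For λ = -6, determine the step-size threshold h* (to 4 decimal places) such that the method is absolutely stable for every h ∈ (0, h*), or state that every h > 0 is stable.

(-4.0000,0); λ=-6 ⇒ h* = (4)/6 = 0.6667.

Test eqn y'=λy, z=hλ:
  y_{n+1} = y_n + z·[3/4·y_n + 1/4·y_{n+1}] ⇒ (1 − 1/4z)y_{n+1} = (1 + 3/4z)y_n
  so R(z) = (1 + 3/4z)/(1 − 1/4z).

Solve |R(x)|<1 on ℝ⁻.
x=-0.58: |R|=0.4934
R=−1: 1+3/4x = −1+1/4x ⇒ -1/2x=2 ⇒ x=2/(-1/2)=-4.0000
Confirm numerically:
  x=-3.267: |R|=0.79827 <1
  x=-2.986: |R|=0.70971 <1
  x=-2.490: |R|=0.53467 <1
  x=-2.402: |R|=0.50078 <1
  x=-4.592: |R|=1.13780 >1
  x=-4.282: |R|=1.06810 >1
Stable set (-4.0000, 0).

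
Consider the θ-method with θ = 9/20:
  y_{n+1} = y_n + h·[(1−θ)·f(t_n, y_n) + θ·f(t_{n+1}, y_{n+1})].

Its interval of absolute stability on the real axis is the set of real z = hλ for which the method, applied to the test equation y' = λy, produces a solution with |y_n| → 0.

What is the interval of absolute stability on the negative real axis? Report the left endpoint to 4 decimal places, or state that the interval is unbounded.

Set f=λy, z=hλ:
  y_{n+1} = y_n + z·[11/20·y_n + 9/20·y_{n+1}] ⇒ (1 − 9/20z)y_{n+1} = (1 + 11/20z)y_n
  R(z) = (1 + 11/20z)/(1 − 9/20z).

Need |R(x)|<1, x<0.
x=-1.49: |R|=0.1081
R=−1: 1+11/20x = −1+9/20x ⇒ -1/10x=2 ⇒ x=2/(-1/10)=-20.0000
Confirm numerically:
  x=-18.123: |R|=0.97950 <1
  x=-17.797: |R|=0.97555 <1
  x=-14.898: |R|=0.93378 <1
  x=-20.452: |R|=1.00443 >1
  x=-20.412: |R|=1.00405 >1
  x=-20.254: |R|=1.00251 >1
Stable set (-20.0000, 0).

(-20.0000, 0).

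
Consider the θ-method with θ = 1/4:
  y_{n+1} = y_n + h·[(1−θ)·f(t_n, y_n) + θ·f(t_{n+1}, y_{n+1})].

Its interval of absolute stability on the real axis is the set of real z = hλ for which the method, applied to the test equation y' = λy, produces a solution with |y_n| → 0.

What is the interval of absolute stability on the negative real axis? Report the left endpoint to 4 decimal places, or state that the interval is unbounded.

Set f=λy, z=hλ:
  y_{n+1} = y_n + z·[3/4·y_n + 1/4·y_{n+1}] ⇒ (1 − 1/4z)y_{n+1} = (1 + 3/4z)y_n
  so R(z) = (1 + 3/4z)/(1 − 1/4z).

Find x<0 with |R(x)|<1.
x=-1.44: |R|=0.0588
R=−1: 1+3/4x = −1+1/4x ⇒ -1/2x=2 ⇒ x=2/(-1/2)=-4.0000
Confirm numerically:
  x=-3.690: |R|=0.91938 <1
  x=-2.746: |R|=0.62822 <1
  x=-1.630: |R|=0.15808 <1
  x=-1.608: |R|=0.14693 <1
  x=-4.511: |R|=1.12008 >1
  x=-4.317: |R|=1.07623 >1
  x=-4.068: |R|=1.01686 >1
So |R|<1 on (-4.0000, 0).

(-4.0000, 0).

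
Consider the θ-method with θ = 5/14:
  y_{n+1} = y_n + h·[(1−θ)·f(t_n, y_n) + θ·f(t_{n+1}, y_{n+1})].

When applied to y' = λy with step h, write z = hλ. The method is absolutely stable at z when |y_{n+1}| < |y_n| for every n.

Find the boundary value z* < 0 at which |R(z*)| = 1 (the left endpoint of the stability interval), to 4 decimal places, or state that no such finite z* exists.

With y'=λy (z=hλ):
  y_{n+1} = y_n + z·[9/14·y_n + 5/14·y_{n+1}] ⇒ (1 − 5/14z)y_{n+1} = (1 + 9/14z)y_n
  R(z) = (1 + 9/14z)/(1 − 5/14z).

Find x<0 with |R(x)|<1.
x=-0.64: |R|=0.4791
R=−1: 1+9/14x = −1+5/14x ⇒ -2/7x=2 ⇒ x=2/(-2/7)=-7.0000
Confirm numerically:
  x=-6.077: |R|=0.91682 <1
  x=-5.652: |R|=0.87241 <1
  x=-5.360: |R|=0.83922 <1
  x=-2.953: |R|=0.43723 <1
  x=-7.352: |R|=1.02774 >1
  x=-7.150: |R|=1.01206 >1
Stable set (-7.0000, 0).

z* = -7.0000.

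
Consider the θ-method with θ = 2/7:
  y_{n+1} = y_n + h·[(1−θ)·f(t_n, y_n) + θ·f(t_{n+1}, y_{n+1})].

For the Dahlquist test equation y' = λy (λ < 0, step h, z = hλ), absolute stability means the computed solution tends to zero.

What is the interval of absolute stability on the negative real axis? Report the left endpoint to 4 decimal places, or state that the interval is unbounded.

On y'=λy, z=hλ:
  y_{n+1} = y_n + z·[5/7·y_n + 2/7·y_{n+1}] ⇒ (1 − 2/7z)y_{n+1} = (1 + 5/7z)y_n
  R(z) = (1 + 5/7z)/(1 − 2/7z).

Find x<0 with |R(x)|<1.
x=-0.8: |R|=0.3488
R=−1: 1+5/7x = −1+2/7x ⇒ -3/7x=2 ⇒ x=2/(-3/7)=-4.6667
Confirm numerically:
  x=-4.459: |R|=0.96086 <1
  x=-4.231: |R|=0.91547 <1
  x=-3.867: |R|=0.83718 <1
  x=-5.264: |R|=1.10224 >1
  x=-5.106: |R|=1.07657 >1
  x=-4.799: |R|=1.02392 >1
Stable set (-4.6667, 0).

(-4.6667, 0).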